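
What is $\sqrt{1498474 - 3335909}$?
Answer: $i \sqrt{1837435} \approx 1355.5 i$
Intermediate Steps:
$\sqrt{1498474 - 3335909} = \sqrt{-1837435} = i \sqrt{1837435}$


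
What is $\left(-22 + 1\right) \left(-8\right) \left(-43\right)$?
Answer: $-7224$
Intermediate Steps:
$\left(-22 + 1\right) \left(-8\right) \left(-43\right) = \left(-21\right) \left(-8\right) \left(-43\right) = 168 \left(-43\right) = -7224$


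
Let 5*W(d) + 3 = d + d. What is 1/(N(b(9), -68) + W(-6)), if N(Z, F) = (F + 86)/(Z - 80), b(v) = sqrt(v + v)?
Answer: -3431/11067 + 3*sqrt(2)/3689 ≈ -0.30887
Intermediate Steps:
W(d) = -3/5 + 2*d/5 (W(d) = -3/5 + (d + d)/5 = -3/5 + (2*d)/5 = -3/5 + 2*d/5)
b(v) = sqrt(2)*sqrt(v) (b(v) = sqrt(2*v) = sqrt(2)*sqrt(v))
N(Z, F) = (86 + F)/(-80 + Z)
1/(N(b(9), -68) + W(-6)) = 1/((86 - 68)/(-80 + sqrt(2)*sqrt(9)) + (-3/5 + (2/5)*(-6))) = 1/(18/(-80 + sqrt(2)*3) + (-3/5 - 12/5)) = 1/(18/(-80 + 3*sqrt(2)) - 3) = 1/(-3 + 18/(-80 + 3*sqrt(2)))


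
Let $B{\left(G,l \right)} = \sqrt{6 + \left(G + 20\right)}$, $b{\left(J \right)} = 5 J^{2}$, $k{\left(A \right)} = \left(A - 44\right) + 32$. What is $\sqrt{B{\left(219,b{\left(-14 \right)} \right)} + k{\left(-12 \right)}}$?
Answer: $\sqrt{-24 + 7 \sqrt{5}} \approx 2.8892 i$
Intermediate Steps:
$k{\left(A \right)} = -12 + A$ ($k{\left(A \right)} = \left(-44 + A\right) + 32 = -12 + A$)
$B{\left(G,l \right)} = \sqrt{26 + G}$ ($B{\left(G,l \right)} = \sqrt{6 + \left(20 + G\right)} = \sqrt{26 + G}$)
$\sqrt{B{\left(219,b{\left(-14 \right)} \right)} + k{\left(-12 \right)}} = \sqrt{\sqrt{26 + 219} - 24} = \sqrt{\sqrt{245} - 24} = \sqrt{7 \sqrt{5} - 24} = \sqrt{-24 + 7 \sqrt{5}}$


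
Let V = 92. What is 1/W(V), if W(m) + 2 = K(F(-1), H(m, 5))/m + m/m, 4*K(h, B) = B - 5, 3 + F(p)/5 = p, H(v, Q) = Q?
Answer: -1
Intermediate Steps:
F(p) = -15 + 5*p
K(h, B) = -5/4 + B/4 (K(h, B) = (B - 5)/4 = (-5 + B)/4 = -5/4 + B/4)
W(m) = -1 (W(m) = -2 + ((-5/4 + (¼)*5)/m + m/m) = -2 + ((-5/4 + 5/4)/m + 1) = -2 + (0/m + 1) = -2 + (0 + 1) = -2 + 1 = -1)
1/W(V) = 1/(-1) = -1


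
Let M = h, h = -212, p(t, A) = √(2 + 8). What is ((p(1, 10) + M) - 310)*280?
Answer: -146160 + 280*√10 ≈ -1.4527e+5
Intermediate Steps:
p(t, A) = √10
M = -212
((p(1, 10) + M) - 310)*280 = ((√10 - 212) - 310)*280 = ((-212 + √10) - 310)*280 = (-522 + √10)*280 = -146160 + 280*√10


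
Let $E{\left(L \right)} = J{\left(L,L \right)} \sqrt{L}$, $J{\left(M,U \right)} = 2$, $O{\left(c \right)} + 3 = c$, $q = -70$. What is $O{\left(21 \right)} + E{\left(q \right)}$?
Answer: $18 + 2 i \sqrt{70} \approx 18.0 + 16.733 i$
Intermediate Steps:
$O{\left(c \right)} = -3 + c$
$E{\left(L \right)} = 2 \sqrt{L}$
$O{\left(21 \right)} + E{\left(q \right)} = \left(-3 + 21\right) + 2 \sqrt{-70} = 18 + 2 i \sqrt{70}$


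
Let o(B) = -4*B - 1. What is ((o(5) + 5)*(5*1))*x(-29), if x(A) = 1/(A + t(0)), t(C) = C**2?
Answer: 80/29 ≈ 2.7586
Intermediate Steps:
o(B) = -1 - 4*B
x(A) = 1/A (x(A) = 1/(A + 0**2) = 1/(A + 0) = 1/A)
((o(5) + 5)*(5*1))*x(-29) = (((-1 - 4*5) + 5)*(5*1))/(-29) = (((-1 - 20) + 5)*5)*(-1/29) = ((-21 + 5)*5)*(-1/29) = -16*5*(-1/29) = -80*(-1/29) = 80/29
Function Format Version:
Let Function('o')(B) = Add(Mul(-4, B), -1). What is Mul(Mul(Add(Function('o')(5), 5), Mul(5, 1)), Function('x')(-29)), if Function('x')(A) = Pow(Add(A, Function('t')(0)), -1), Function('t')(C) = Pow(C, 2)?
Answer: Rational(80, 29) ≈ 2.7586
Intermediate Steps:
Function('o')(B) = Add(-1, Mul(-4, B))
Function('x')(A) = Pow(A, -1) (Function('x')(A) = Pow(Add(A, Pow(0, 2)), -1) = Pow(Add(A, 0), -1) = Pow(A, -1))
Mul(Mul(Add(Function('o')(5), 5), Mul(5, 1)), Function('x')(-29)) = Mul(Mul(Add(Add(-1, Mul(-4, 5)), 5), Mul(5, 1)), Pow(-29, -1)) = Mul(Mul(Add(Add(-1, -20), 5), 5), Rational(-1, 29)) = Mul(Mul(Add(-21, 5), 5), Rational(-1, 29)) = Mul(Mul(-16, 5), Rational(-1, 29)) = Mul(-80, Rational(-1, 29)) = Rational(80, 29)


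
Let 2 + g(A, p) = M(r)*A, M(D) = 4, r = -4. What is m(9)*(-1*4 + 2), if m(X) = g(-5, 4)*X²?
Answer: 3564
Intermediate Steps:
g(A, p) = -2 + 4*A
m(X) = -22*X² (m(X) = (-2 + 4*(-5))*X² = (-2 - 20)*X² = -22*X²)
m(9)*(-1*4 + 2) = (-22*9²)*(-1*4 + 2) = (-22*81)*(-4 + 2) = -1782*(-2) = 3564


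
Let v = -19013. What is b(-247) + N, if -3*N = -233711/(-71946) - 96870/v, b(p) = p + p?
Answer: -2038654535899/4103727894 ≈ -496.78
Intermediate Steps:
b(p) = 2*p
N = -11412956263/4103727894 (N = -(-233711/(-71946) - 96870/(-19013))/3 = -(-233711*(-1/71946) - 96870*(-1/19013))/3 = -(233711/71946 + 96870/19013)/3 = -⅓*11412956263/1367909298 = -11412956263/4103727894 ≈ -2.7811)
b(-247) + N = 2*(-247) - 11412956263/4103727894 = -494 - 11412956263/4103727894 = -2038654535899/4103727894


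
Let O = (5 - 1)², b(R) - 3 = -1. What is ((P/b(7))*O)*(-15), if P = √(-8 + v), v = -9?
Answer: -120*I*√17 ≈ -494.77*I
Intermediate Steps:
b(R) = 2 (b(R) = 3 - 1 = 2)
P = I*√17 (P = √(-8 - 9) = √(-17) = I*√17 ≈ 4.1231*I)
O = 16 (O = 4² = 16)
((P/b(7))*O)*(-15) = (((I*√17)/2)*16)*(-15) = (((I*√17)*(½))*16)*(-15) = ((I*√17/2)*16)*(-15) = (8*I*√17)*(-15) = -120*I*√17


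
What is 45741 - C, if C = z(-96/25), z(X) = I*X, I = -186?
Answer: 1125669/25 ≈ 45027.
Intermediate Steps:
z(X) = -186*X
C = 17856/25 (C = -(-17856)/25 = -186*(-96/25) = 17856/25 ≈ 714.24)
45741 - C = 45741 - 1*17856/25 = 45741 - 17856/25 = 1125669/25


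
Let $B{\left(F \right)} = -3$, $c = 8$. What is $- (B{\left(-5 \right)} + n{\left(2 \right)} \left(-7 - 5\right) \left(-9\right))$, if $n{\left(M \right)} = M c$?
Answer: $-1725$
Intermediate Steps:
$n{\left(M \right)} = 8 M$ ($n{\left(M \right)} = M 8 = 8 M$)
$- (B{\left(-5 \right)} + n{\left(2 \right)} \left(-7 - 5\right) \left(-9\right)) = - (-3 + 8 \cdot 2 \left(-7 - 5\right) \left(-9\right)) = - (-3 + 16 \left(\left(-12\right) \left(-9\right)\right)) = - (-3 + 16 \cdot 108) = - (-3 + 1728) = \left(-1\right) 1725 = -1725$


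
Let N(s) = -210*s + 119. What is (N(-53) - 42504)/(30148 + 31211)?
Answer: -31255/61359 ≈ -0.50938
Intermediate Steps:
N(s) = 119 - 210*s
(N(-53) - 42504)/(30148 + 31211) = ((119 - 210*(-53)) - 42504)/(30148 + 31211) = ((119 + 11130) - 42504)/61359 = (11249 - 42504)*(1/61359) = -31255*1/61359 = -31255/61359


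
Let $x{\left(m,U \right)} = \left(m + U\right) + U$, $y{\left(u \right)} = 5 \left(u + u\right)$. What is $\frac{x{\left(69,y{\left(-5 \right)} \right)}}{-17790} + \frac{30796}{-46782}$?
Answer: $- \frac{91068433}{138708630} \approx -0.65654$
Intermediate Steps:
$y{\left(u \right)} = 10 u$ ($y{\left(u \right)} = 5 \cdot 2 u = 10 u$)
$x{\left(m,U \right)} = m + 2 U$ ($x{\left(m,U \right)} = \left(U + m\right) + U = m + 2 U$)
$\frac{x{\left(69,y{\left(-5 \right)} \right)}}{-17790} + \frac{30796}{-46782} = \frac{69 + 2 \cdot 10 \left(-5\right)}{-17790} + \frac{30796}{-46782} = \left(69 + 2 \left(-50\right)\right) \left(- \frac{1}{17790}\right) + 30796 \left(- \frac{1}{46782}\right) = \left(69 - 100\right) \left(- \frac{1}{17790}\right) - \frac{15398}{23391} = \left(-31\right) \left(- \frac{1}{17790}\right) - \frac{15398}{23391} = \frac{31}{17790} - \frac{15398}{23391} = - \frac{91068433}{138708630}$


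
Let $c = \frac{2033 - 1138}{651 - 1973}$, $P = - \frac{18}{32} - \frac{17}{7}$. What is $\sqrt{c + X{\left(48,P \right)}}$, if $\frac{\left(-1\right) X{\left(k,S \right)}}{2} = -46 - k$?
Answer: $\frac{\sqrt{327381402}}{1322} \approx 13.687$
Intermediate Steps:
$P = - \frac{335}{112}$ ($P = \left(-18\right) \frac{1}{32} - \frac{17}{7} = - \frac{9}{16} - \frac{17}{7} = - \frac{335}{112} \approx -2.9911$)
$X{\left(k,S \right)} = 92 + 2 k$ ($X{\left(k,S \right)} = - 2 \left(-46 - k\right) = 92 + 2 k$)
$c = - \frac{895}{1322}$ ($c = \frac{2033 - 1138}{-1322} = \left(2033 - 1138\right) \left(- \frac{1}{1322}\right) = 895 \left(- \frac{1}{1322}\right) = - \frac{895}{1322} \approx -0.677$)
$\sqrt{c + X{\left(48,P \right)}} = \sqrt{- \frac{895}{1322} + \left(92 + 2 \cdot 48\right)} = \sqrt{- \frac{895}{1322} + \left(92 + 96\right)} = \sqrt{- \frac{895}{1322} + 188} = \sqrt{\frac{247641}{1322}} = \frac{\sqrt{327381402}}{1322}$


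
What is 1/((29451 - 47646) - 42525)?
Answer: -1/60720 ≈ -1.6469e-5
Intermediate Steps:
1/((29451 - 47646) - 42525) = 1/(-18195 - 42525) = 1/(-60720) = -1/60720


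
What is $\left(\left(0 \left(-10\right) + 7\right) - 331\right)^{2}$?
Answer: $104976$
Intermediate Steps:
$\left(\left(0 \left(-10\right) + 7\right) - 331\right)^{2} = \left(\left(0 + 7\right) - 331\right)^{2} = \left(7 - 331\right)^{2} = \left(-324\right)^{2} = 104976$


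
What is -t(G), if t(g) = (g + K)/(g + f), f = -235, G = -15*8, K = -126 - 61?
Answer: -307/355 ≈ -0.86479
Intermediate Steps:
K = -187
G = -120
t(g) = (-187 + g)/(-235 + g) (t(g) = (g - 187)/(g - 235) = (-187 + g)/(-235 + g))
-t(G) = -(-187 - 120)/(-235 - 120) = -(-307)/(-355) = -(-1)*(-307)/355 = -1*307/355 = -307/355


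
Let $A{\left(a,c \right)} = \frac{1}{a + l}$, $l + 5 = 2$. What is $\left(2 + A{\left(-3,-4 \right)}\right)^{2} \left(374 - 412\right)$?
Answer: $- \frac{2299}{18} \approx -127.72$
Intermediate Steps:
$l = -3$ ($l = -5 + 2 = -3$)
$A{\left(a,c \right)} = \frac{1}{-3 + a}$ ($A{\left(a,c \right)} = \frac{1}{a - 3} = \frac{1}{-3 + a}$)
$\left(2 + A{\left(-3,-4 \right)}\right)^{2} \left(374 - 412\right) = \left(2 + \frac{1}{-3 - 3}\right)^{2} \left(374 - 412\right) = \left(2 + \frac{1}{-6}\right)^{2} \left(-38\right) = \left(2 - \frac{1}{6}\right)^{2} \left(-38\right) = \left(\frac{11}{6}\right)^{2} \left(-38\right) = \frac{121}{36} \left(-38\right) = - \frac{2299}{18}$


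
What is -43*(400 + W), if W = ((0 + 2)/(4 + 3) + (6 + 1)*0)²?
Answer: -842972/49 ≈ -17204.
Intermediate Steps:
W = 4/49 (W = (2/7 + 7*0)² = (2*(⅐) + 0)² = (2/7 + 0)² = (2/7)² = 4/49 ≈ 0.081633)
-43*(400 + W) = -43*(400 + 4/49) = -43*19604/49 = -842972/49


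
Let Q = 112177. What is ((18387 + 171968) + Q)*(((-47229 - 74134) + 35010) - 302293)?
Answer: -117577851672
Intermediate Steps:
((18387 + 171968) + Q)*(((-47229 - 74134) + 35010) - 302293) = ((18387 + 171968) + 112177)*(((-47229 - 74134) + 35010) - 302293) = (190355 + 112177)*((-121363 + 35010) - 302293) = 302532*(-86353 - 302293) = 302532*(-388646) = -117577851672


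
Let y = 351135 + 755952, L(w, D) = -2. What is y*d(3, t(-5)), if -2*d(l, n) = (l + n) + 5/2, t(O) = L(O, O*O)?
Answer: -7749609/4 ≈ -1.9374e+6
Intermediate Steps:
t(O) = -2
d(l, n) = -5/4 - l/2 - n/2 (d(l, n) = -((l + n) + 5/2)/2 = -(5/2 + l + n)/2 = -5/4 - l/2 - n/2)
y = 1107087
y*d(3, t(-5)) = 1107087*(-5/4 - 1/2*3 - 1/2*(-2)) = 1107087*(-5/4 - 3/2 + 1) = 1107087*(-7/4) = -7749609/4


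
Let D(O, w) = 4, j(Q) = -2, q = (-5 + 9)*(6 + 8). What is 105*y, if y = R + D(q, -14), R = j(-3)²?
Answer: 840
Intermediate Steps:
q = 56 (q = 4*14 = 56)
R = 4 (R = (-2)² = 4)
y = 8 (y = 4 + 4 = 8)
105*y = 105*8 = 840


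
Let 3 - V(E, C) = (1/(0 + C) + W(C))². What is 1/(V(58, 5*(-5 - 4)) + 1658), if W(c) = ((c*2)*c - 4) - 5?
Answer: -2025/33063876811 ≈ -6.1245e-8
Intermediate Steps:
W(c) = -9 + 2*c² (W(c) = ((2*c)*c - 4) - 5 = (2*c² - 4) - 5 = (-4 + 2*c²) - 5 = -9 + 2*c²)
V(E, C) = 3 - (-9 + 1/C + 2*C²)² (V(E, C) = 3 - (1/(0 + C) + (-9 + 2*C²))² = 3 - (1/C + (-9 + 2*C²))² = 3 - (-9 + 1/C + 2*C²)²)
1/(V(58, 5*(-5 - 4)) + 1658) = 1/((3 - (1 - 45*(-5 - 4) + 2*(5*(-5 - 4))³)²/(5*(-5 - 4))²) + 1658) = 1/((3 - (1 - 45*(-9) + 2*(5*(-9))³)²/(5*(-9))²) + 1658) = 1/((3 - 1*(1 - 9*(-45) + 2*(-45)³)²/(-45)²) + 1658) = 1/((3 - 1*1/2025*(1 + 405 + 2*(-91125))²) + 1658) = 1/((3 - 1*1/2025*(1 + 405 - 182250)²) + 1658) = 1/((3 - 1*1/2025*(-181844)²) + 1658) = 1/((3 - 1*1/2025*33067240336) + 1658) = 1/((3 - 33067240336/2025) + 1658) = 1/(-33067234261/2025 + 1658) = 1/(-33063876811/2025) = -2025/33063876811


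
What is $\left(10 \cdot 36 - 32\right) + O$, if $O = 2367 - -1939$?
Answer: $4634$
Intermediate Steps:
$O = 4306$ ($O = 2367 + 1939 = 4306$)
$\left(10 \cdot 36 - 32\right) + O = \left(10 \cdot 36 - 32\right) + 4306 = \left(360 - 32\right) + 4306 = 328 + 4306 = 4634$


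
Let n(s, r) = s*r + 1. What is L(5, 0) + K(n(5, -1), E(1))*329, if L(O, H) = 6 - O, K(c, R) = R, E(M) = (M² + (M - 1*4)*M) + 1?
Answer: -328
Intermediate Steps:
n(s, r) = 1 + r*s (n(s, r) = r*s + 1 = 1 + r*s)
E(M) = 1 + M² + M*(-4 + M) (E(M) = (M² + (M - 4)*M) + 1 = (M² + (-4 + M)*M) + 1 = (M² + M*(-4 + M)) + 1 = 1 + M² + M*(-4 + M))
L(5, 0) + K(n(5, -1), E(1))*329 = (6 - 1*5) + (1 - 4*1 + 2*1²)*329 = (6 - 5) + (1 - 4 + 2*1)*329 = 1 + (1 - 4 + 2)*329 = 1 - 1*329 = 1 - 329 = -328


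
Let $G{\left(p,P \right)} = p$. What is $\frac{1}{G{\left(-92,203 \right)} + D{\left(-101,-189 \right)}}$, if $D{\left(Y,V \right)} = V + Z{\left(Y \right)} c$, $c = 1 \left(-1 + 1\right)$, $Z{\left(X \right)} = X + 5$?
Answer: $- \frac{1}{281} \approx -0.0035587$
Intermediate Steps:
$Z{\left(X \right)} = 5 + X$
$c = 0$ ($c = 1 \cdot 0 = 0$)
$D{\left(Y,V \right)} = V$ ($D{\left(Y,V \right)} = V + \left(5 + Y\right) 0 = V + 0 = V$)
$\frac{1}{G{\left(-92,203 \right)} + D{\left(-101,-189 \right)}} = \frac{1}{-92 - 189} = \frac{1}{-281} = - \frac{1}{281}$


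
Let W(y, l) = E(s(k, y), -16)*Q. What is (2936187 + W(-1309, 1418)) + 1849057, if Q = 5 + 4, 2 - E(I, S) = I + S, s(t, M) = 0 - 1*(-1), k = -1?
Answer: 4785397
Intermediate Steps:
s(t, M) = 1 (s(t, M) = 0 + 1 = 1)
E(I, S) = 2 - I - S (E(I, S) = 2 - (I + S) = 2 + (-I - S) = 2 - I - S)
Q = 9
W(y, l) = 153 (W(y, l) = (2 - 1*1 - 1*(-16))*9 = (2 - 1 + 16)*9 = 17*9 = 153)
(2936187 + W(-1309, 1418)) + 1849057 = (2936187 + 153) + 1849057 = 2936340 + 1849057 = 4785397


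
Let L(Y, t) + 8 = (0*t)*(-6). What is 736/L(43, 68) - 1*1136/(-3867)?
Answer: -354628/3867 ≈ -91.706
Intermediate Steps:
L(Y, t) = -8 (L(Y, t) = -8 + (0*t)*(-6) = -8 + 0*(-6) = -8 + 0 = -8)
736/L(43, 68) - 1*1136/(-3867) = 736/(-8) - 1*1136/(-3867) = 736*(-⅛) - 1136*(-1/3867) = -92 + 1136/3867 = -354628/3867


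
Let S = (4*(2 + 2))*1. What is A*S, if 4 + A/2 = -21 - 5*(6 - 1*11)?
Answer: 0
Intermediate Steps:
A = 0 (A = -8 + 2*(-21 - 5*(6 - 1*11)) = -8 + 2*(-21 - 5*(6 - 11)) = -8 + 2*(-21 - 5*(-5)) = -8 + 2*(-21 + 25) = -8 + 2*4 = -8 + 8 = 0)
S = 16 (S = (4*4)*1 = 16*1 = 16)
A*S = 0*16 = 0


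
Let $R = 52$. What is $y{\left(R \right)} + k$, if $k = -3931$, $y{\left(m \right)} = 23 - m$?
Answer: $-3960$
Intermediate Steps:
$y{\left(R \right)} + k = \left(23 - 52\right) - 3931 = -29 - 3931 = -3960$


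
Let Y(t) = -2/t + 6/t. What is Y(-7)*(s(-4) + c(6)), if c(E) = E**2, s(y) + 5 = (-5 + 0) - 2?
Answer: -96/7 ≈ -13.714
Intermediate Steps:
s(y) = -12 (s(y) = -5 + ((-5 + 0) - 2) = -5 + (-5 - 2) = -5 - 7 = -12)
Y(t) = 4/t
Y(-7)*(s(-4) + c(6)) = (4/(-7))*(-12 + 6**2) = (4*(-1/7))*(-12 + 36) = -4/7*24 = -96/7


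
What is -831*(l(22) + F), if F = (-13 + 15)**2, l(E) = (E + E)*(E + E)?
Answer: -1612140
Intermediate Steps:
l(E) = 4*E**2 (l(E) = (2*E)*(2*E) = 4*E**2)
F = 4 (F = 2**2 = 4)
-831*(l(22) + F) = -831*(4*22**2 + 4) = -831*(4*484 + 4) = -831*(1936 + 4) = -831*1940 = -1612140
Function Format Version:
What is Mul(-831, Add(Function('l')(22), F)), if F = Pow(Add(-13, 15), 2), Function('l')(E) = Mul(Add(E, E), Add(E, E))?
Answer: -1612140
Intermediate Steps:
Function('l')(E) = Mul(4, Pow(E, 2)) (Function('l')(E) = Mul(Mul(2, E), Mul(2, E)) = Mul(4, Pow(E, 2)))
F = 4 (F = Pow(2, 2) = 4)
Mul(-831, Add(Function('l')(22), F)) = Mul(-831, Add(Mul(4, Pow(22, 2)), 4)) = Mul(-831, Add(Mul(4, 484), 4)) = Mul(-831, Add(1936, 4)) = Mul(-831, 1940) = -1612140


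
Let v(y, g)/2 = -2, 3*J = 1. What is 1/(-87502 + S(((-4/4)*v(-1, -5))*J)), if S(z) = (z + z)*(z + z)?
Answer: -9/787454 ≈ -1.1429e-5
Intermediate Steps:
J = 1/3 (J = (1/3)*1 = 1/3 ≈ 0.33333)
v(y, g) = -4 (v(y, g) = 2*(-2) = -4)
S(z) = 4*z**2 (S(z) = (2*z)*(2*z) = 4*z**2)
1/(-87502 + S(((-4/4)*v(-1, -5))*J)) = 1/(-87502 + 4*((-4/4*(-4))*(1/3))**2) = 1/(-87502 + 4*((-4*1/4*(-4))*(1/3))**2) = 1/(-87502 + 4*(-1*(-4)*(1/3))**2) = 1/(-87502 + 4*(4*(1/3))**2) = 1/(-87502 + 4*(4/3)**2) = 1/(-87502 + 4*(16/9)) = 1/(-87502 + 64/9) = 1/(-787454/9) = -9/787454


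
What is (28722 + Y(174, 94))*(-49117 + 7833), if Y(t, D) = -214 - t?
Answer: -1169740856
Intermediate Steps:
(28722 + Y(174, 94))*(-49117 + 7833) = (28722 + (-214 - 1*174))*(-49117 + 7833) = (28722 + (-214 - 174))*(-41284) = (28722 - 388)*(-41284) = 28334*(-41284) = -1169740856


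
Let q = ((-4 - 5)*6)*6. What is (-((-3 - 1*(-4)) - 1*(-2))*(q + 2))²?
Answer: 933156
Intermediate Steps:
q = -324 (q = -9*6*6 = -54*6 = -324)
(-((-3 - 1*(-4)) - 1*(-2))*(q + 2))² = (-((-3 - 1*(-4)) - 1*(-2))*(-324 + 2))² = (-((-3 + 4) + 2)*(-322))² = (-(1 + 2)*(-322))² = (-3*(-322))² = (-1*(-966))² = 966² = 933156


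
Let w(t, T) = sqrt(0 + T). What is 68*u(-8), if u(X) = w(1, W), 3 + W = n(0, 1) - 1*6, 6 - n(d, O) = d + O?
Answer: 136*I ≈ 136.0*I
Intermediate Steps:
n(d, O) = 6 - O - d (n(d, O) = 6 - (d + O) = 6 - (O + d) = 6 + (-O - d) = 6 - O - d)
W = -4 (W = -3 + ((6 - 1*1 - 1*0) - 1*6) = -3 + ((6 - 1 + 0) - 6) = -3 + (5 - 6) = -3 - 1 = -4)
w(t, T) = sqrt(T)
u(X) = 2*I (u(X) = sqrt(-4) = 2*I)
68*u(-8) = 68*(2*I) = 136*I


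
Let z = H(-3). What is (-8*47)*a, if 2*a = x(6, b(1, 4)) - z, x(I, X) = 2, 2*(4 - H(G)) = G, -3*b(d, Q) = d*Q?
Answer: 658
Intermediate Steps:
b(d, Q) = -Q*d/3 (b(d, Q) = -d*Q/3 = -Q*d/3)
H(G) = 4 - G/2
z = 11/2 (z = 4 - 1/2*(-3) = 4 + 3/2 = 11/2 ≈ 5.5000)
a = -7/4 (a = (2 - 1*11/2)/2 = (2 - 11/2)/2 = (1/2)*(-7/2) = -7/4 ≈ -1.7500)
(-8*47)*a = -8*47*(-7/4) = -376*(-7/4) = 658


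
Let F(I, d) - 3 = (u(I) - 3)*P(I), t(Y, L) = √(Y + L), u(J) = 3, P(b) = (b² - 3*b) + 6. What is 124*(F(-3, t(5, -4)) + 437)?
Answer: 54560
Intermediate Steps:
P(b) = 6 + b² - 3*b
t(Y, L) = √(L + Y)
F(I, d) = 3 (F(I, d) = 3 + (3 - 3)*(6 + I² - 3*I) = 3 + 0*(6 + I² - 3*I) = 3 + 0 = 3)
124*(F(-3, t(5, -4)) + 437) = 124*(3 + 437) = 124*440 = 54560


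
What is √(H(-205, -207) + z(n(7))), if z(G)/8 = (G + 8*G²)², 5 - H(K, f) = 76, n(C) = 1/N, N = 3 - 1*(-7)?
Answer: I*√44213/25 ≈ 8.4108*I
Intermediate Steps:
N = 10 (N = 3 + 7 = 10)
n(C) = ⅒ (n(C) = 1/10 = ⅒)
H(K, f) = -71 (H(K, f) = 5 - 1*76 = 5 - 76 = -71)
z(G) = 8*(G + 8*G²)²
√(H(-205, -207) + z(n(7))) = √(-71 + 8*(⅒)²*(1 + 8*(⅒))²) = √(-71 + 8*(1/100)*(1 + ⅘)²) = √(-71 + 8*(1/100)*(9/5)²) = √(-71 + 8*(1/100)*(81/25)) = √(-71 + 162/625) = √(-44213/625) = I*√44213/25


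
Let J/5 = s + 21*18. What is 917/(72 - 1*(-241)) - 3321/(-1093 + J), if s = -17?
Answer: -386569/222856 ≈ -1.7346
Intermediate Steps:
J = 1805 (J = 5*(-17 + 21*18) = 5*(-17 + 378) = 5*361 = 1805)
917/(72 - 1*(-241)) - 3321/(-1093 + J) = 917/(72 - 1*(-241)) - 3321/(-1093 + 1805) = 917/(72 + 241) - 3321/712 = 917/313 - 3321*1/712 = 917*(1/313) - 3321/712 = 917/313 - 3321/712 = -386569/222856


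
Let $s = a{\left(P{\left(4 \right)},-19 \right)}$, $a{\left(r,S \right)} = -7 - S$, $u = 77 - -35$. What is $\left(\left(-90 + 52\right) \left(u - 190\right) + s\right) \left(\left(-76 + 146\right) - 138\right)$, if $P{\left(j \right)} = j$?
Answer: $-202368$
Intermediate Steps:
$u = 112$ ($u = 77 + 35 = 112$)
$s = 12$ ($s = -7 - -19 = -7 + 19 = 12$)
$\left(\left(-90 + 52\right) \left(u - 190\right) + s\right) \left(\left(-76 + 146\right) - 138\right) = \left(\left(-90 + 52\right) \left(112 - 190\right) + 12\right) \left(\left(-76 + 146\right) - 138\right) = \left(\left(-38\right) \left(-78\right) + 12\right) \left(70 - 138\right) = \left(2964 + 12\right) \left(-68\right) = 2976 \left(-68\right) = -202368$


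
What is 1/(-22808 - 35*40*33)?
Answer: -1/69008 ≈ -1.4491e-5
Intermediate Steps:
1/(-22808 - 35*40*33) = 1/(-22808 - 1400*33) = 1/(-22808 - 46200) = 1/(-69008) = -1/69008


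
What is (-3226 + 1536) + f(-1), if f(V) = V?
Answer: -1691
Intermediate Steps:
(-3226 + 1536) + f(-1) = (-3226 + 1536) - 1 = -1690 - 1 = -1691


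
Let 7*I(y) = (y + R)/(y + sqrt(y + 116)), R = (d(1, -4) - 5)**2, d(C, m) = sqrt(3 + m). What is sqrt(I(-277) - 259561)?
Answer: sqrt(7)*sqrt((-503288526 + 10*I + 1816927*I*sqrt(161))/(277 - I*sqrt(161)))/7 ≈ 1.0904e-5 + 509.47*I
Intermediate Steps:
R = (-5 + I)**2 (R = (sqrt(3 - 4) - 5)**2 = (sqrt(-1) - 5)**2 = (I - 5)**2 = (-5 + I)**2 ≈ 24.0 - 10.0*I)
I(y) = (y + (5 - I)**2)/(7*(y + sqrt(116 + y))) (I(y) = ((y + (5 - I)**2)/(y + sqrt(y + 116)))/7 = ((y + (5 - I)**2)/(y + sqrt(116 + y)))/7 = (y + (5 - I)**2)/(7*(y + sqrt(116 + y))))
sqrt(I(-277) - 259561) = sqrt((-277 + (5 - I)**2)/(7*(-277 + sqrt(116 - 277))) - 259561) = sqrt((-277 + (5 - I)**2)/(7*(-277 + sqrt(-161))) - 259561) = sqrt((-277 + (5 - I)**2)/(7*(-277 + I*sqrt(161))) - 259561) = sqrt(-259561 + (-277 + (5 - I)**2)/(7*(-277 + I*sqrt(161))))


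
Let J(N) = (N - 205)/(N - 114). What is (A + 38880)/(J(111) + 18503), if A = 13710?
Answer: 157770/55603 ≈ 2.8374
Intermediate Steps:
J(N) = (-205 + N)/(-114 + N)
(A + 38880)/(J(111) + 18503) = (13710 + 38880)/((-205 + 111)/(-114 + 111) + 18503) = 52590/(-94/(-3) + 18503) = 52590/(-1/3*(-94) + 18503) = 52590/(94/3 + 18503) = 52590/(55603/3) = 52590*(3/55603) = 157770/55603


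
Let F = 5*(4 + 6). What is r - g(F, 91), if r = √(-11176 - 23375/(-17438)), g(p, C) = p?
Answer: -50 + I*√3398033427294/17438 ≈ -50.0 + 105.71*I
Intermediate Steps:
F = 50 (F = 5*10 = 50)
r = I*√3398033427294/17438 (r = √(-11176 - 23375*(-1/17438)) = √(-11176 + 23375/17438) = √(-194863713/17438) = I*√3398033427294/17438 ≈ 105.71*I)
r - g(F, 91) = I*√3398033427294/17438 - 1*50 = I*√3398033427294/17438 - 50 = -50 + I*√3398033427294/17438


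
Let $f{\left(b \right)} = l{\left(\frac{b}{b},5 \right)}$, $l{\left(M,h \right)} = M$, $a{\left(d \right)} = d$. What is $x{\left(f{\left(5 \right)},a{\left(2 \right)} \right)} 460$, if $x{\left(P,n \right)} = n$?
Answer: $920$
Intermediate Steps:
$f{\left(b \right)} = 1$ ($f{\left(b \right)} = \frac{b}{b} = 1$)
$x{\left(f{\left(5 \right)},a{\left(2 \right)} \right)} 460 = 2 \cdot 460 = 920$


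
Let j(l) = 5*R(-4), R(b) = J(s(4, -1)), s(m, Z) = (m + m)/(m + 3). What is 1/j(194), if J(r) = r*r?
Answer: 49/320 ≈ 0.15313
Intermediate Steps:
s(m, Z) = 2*m/(3 + m) (s(m, Z) = (2*m)/(3 + m) = 2*m/(3 + m))
J(r) = r²
R(b) = 64/49 (R(b) = (2*4/(3 + 4))² = (2*4/7)² = (2*4*(⅐))² = (8/7)² = 64/49)
j(l) = 320/49 (j(l) = 5*(64/49) = 320/49)
1/j(194) = 1/(320/49) = 49/320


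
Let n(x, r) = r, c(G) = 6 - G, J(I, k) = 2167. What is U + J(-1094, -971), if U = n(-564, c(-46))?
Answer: 2219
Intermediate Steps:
U = 52 (U = 6 - 1*(-46) = 6 + 46 = 52)
U + J(-1094, -971) = 52 + 2167 = 2219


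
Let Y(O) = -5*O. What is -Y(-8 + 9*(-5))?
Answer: -265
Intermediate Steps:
-Y(-8 + 9*(-5)) = -(-5)*(-8 + 9*(-5)) = -(-5)*(-8 - 45) = -(-5)*(-53) = -1*265 = -265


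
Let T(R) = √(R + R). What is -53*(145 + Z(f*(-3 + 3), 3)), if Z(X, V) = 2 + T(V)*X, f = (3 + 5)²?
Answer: -7791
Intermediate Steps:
f = 64 (f = 8² = 64)
T(R) = √2*√R (T(R) = √(2*R) = √2*√R)
Z(X, V) = 2 + X*√2*√V (Z(X, V) = 2 + (√2*√V)*X = 2 + X*√2*√V)
-53*(145 + Z(f*(-3 + 3), 3)) = -53*(145 + (2 + (64*(-3 + 3))*√2*√3)) = -53*(145 + (2 + (64*0)*√2*√3)) = -53*(145 + (2 + 0*√2*√3)) = -53*(145 + (2 + 0)) = -53*(145 + 2) = -53*147 = -7791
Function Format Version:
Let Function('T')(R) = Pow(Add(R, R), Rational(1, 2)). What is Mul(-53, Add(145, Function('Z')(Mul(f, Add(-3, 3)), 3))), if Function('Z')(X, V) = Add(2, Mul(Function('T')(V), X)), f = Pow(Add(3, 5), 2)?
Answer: -7791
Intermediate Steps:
f = 64 (f = Pow(8, 2) = 64)
Function('T')(R) = Mul(Pow(2, Rational(1, 2)), Pow(R, Rational(1, 2))) (Function('T')(R) = Pow(Mul(2, R), Rational(1, 2)) = Mul(Pow(2, Rational(1, 2)), Pow(R, Rational(1, 2))))
Function('Z')(X, V) = Add(2, Mul(X, Pow(2, Rational(1, 2)), Pow(V, Rational(1, 2)))) (Function('Z')(X, V) = Add(2, Mul(Mul(Pow(2, Rational(1, 2)), Pow(V, Rational(1, 2))), X)) = Add(2, Mul(X, Pow(2, Rational(1, 2)), Pow(V, Rational(1, 2)))))
Mul(-53, Add(145, Function('Z')(Mul(f, Add(-3, 3)), 3))) = Mul(-53, Add(145, Add(2, Mul(Mul(64, Add(-3, 3)), Pow(2, Rational(1, 2)), Pow(3, Rational(1, 2)))))) = Mul(-53, Add(145, Add(2, Mul(Mul(64, 0), Pow(2, Rational(1, 2)), Pow(3, Rational(1, 2)))))) = Mul(-53, Add(145, Add(2, Mul(0, Pow(2, Rational(1, 2)), Pow(3, Rational(1, 2)))))) = Mul(-53, Add(145, Add(2, 0))) = Mul(-53, Add(145, 2)) = Mul(-53, 147) = -7791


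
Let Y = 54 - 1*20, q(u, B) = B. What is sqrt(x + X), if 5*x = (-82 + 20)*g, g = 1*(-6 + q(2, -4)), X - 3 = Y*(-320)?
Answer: I*sqrt(10753) ≈ 103.7*I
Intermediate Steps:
Y = 34 (Y = 54 - 20 = 34)
X = -10877 (X = 3 + 34*(-320) = 3 - 10880 = -10877)
g = -10 (g = 1*(-6 - 4) = 1*(-10) = -10)
x = 124 (x = ((-82 + 20)*(-10))/5 = (-62*(-10))/5 = (1/5)*620 = 124)
sqrt(x + X) = sqrt(124 - 10877) = sqrt(-10753) = I*sqrt(10753)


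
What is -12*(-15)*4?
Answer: 720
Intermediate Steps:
-12*(-15)*4 = 180*4 = 720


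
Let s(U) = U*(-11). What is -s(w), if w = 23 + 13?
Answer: 396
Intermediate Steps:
w = 36
s(U) = -11*U
-s(w) = -(-11)*36 = -1*(-396) = 396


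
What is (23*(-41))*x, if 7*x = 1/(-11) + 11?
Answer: -113160/77 ≈ -1469.6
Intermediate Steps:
x = 120/77 (x = (1/(-11) + 11)/7 = (-1/11 + 11)/7 = (⅐)*(120/11) = 120/77 ≈ 1.5584)
(23*(-41))*x = (23*(-41))*(120/77) = -943*120/77 = -113160/77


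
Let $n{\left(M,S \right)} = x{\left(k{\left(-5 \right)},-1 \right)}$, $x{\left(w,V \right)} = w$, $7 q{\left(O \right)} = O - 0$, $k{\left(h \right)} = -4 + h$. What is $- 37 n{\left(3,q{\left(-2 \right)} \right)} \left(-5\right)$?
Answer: $-1665$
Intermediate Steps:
$q{\left(O \right)} = \frac{O}{7}$ ($q{\left(O \right)} = \frac{O - 0}{7} = \frac{O + 0}{7} = \frac{O}{7}$)
$n{\left(M,S \right)} = -9$ ($n{\left(M,S \right)} = -4 - 5 = -9$)
$- 37 n{\left(3,q{\left(-2 \right)} \right)} \left(-5\right) = \left(-37\right) \left(-9\right) \left(-5\right) = 333 \left(-5\right) = -1665$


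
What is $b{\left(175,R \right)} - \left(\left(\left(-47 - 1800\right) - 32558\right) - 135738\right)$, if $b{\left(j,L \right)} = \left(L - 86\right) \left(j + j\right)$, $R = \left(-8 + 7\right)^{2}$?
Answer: $140393$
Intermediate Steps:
$R = 1$ ($R = \left(-1\right)^{2} = 1$)
$b{\left(j,L \right)} = 2 j \left(-86 + L\right)$ ($b{\left(j,L \right)} = \left(-86 + L\right) 2 j = 2 j \left(-86 + L\right)$)
$b{\left(175,R \right)} - \left(\left(\left(-47 - 1800\right) - 32558\right) - 135738\right) = 2 \cdot 175 \left(-86 + 1\right) - \left(\left(\left(-47 - 1800\right) - 32558\right) - 135738\right) = 2 \cdot 175 \left(-85\right) - \left(\left(\left(-47 - 1800\right) - 32558\right) - 135738\right) = -29750 - \left(\left(-1847 - 32558\right) - 135738\right) = -29750 - \left(-34405 - 135738\right) = -29750 - -170143 = -29750 + 170143 = 140393$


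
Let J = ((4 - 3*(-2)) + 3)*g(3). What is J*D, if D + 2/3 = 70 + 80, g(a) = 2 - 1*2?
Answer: 0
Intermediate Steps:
g(a) = 0 (g(a) = 2 - 2 = 0)
D = 448/3 (D = -2/3 + (70 + 80) = -2/3 + 150 = 448/3 ≈ 149.33)
J = 0 (J = ((4 - 3*(-2)) + 3)*0 = ((4 + 6) + 3)*0 = (10 + 3)*0 = 13*0 = 0)
J*D = 0*(448/3) = 0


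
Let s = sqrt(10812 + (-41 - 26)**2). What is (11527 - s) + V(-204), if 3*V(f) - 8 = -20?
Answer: 11523 - sqrt(15301) ≈ 11399.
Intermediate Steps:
V(f) = -4 (V(f) = 8/3 + (1/3)*(-20) = 8/3 - 20/3 = -4)
s = sqrt(15301) (s = sqrt(10812 + (-67)**2) = sqrt(10812 + 4489) = sqrt(15301) ≈ 123.70)
(11527 - s) + V(-204) = (11527 - sqrt(15301)) - 4 = 11523 - sqrt(15301)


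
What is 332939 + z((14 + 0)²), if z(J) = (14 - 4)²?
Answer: 333039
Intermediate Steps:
z(J) = 100 (z(J) = 10² = 100)
332939 + z((14 + 0)²) = 332939 + 100 = 333039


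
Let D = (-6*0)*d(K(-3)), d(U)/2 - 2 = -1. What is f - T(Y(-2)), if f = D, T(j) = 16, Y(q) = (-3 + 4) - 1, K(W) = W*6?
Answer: -16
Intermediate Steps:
K(W) = 6*W
d(U) = 2 (d(U) = 4 + 2*(-1) = 4 - 2 = 2)
Y(q) = 0 (Y(q) = 1 - 1 = 0)
D = 0 (D = -6*0*2 = 0*2 = 0)
f = 0
f - T(Y(-2)) = 0 - 1*16 = 0 - 16 = -16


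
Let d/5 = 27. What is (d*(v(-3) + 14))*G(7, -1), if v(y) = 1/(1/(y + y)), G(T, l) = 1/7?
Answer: 1080/7 ≈ 154.29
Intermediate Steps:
G(T, l) = ⅐ (G(T, l) = 1*(⅐) = ⅐)
d = 135 (d = 5*27 = 135)
v(y) = 2*y (v(y) = 1/(1/(2*y)) = 2*y)
(d*(v(-3) + 14))*G(7, -1) = (135*(2*(-3) + 14))*(⅐) = (135*(-6 + 14))*(⅐) = (135*8)*(⅐) = 1080*(⅐) = 1080/7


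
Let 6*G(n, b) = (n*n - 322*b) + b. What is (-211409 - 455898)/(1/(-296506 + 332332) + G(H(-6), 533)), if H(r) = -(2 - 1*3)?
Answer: 23906940582/1021590331 ≈ 23.402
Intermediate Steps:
H(r) = 1 (H(r) = -(2 - 3) = -1*(-1) = 1)
G(n, b) = -107*b/2 + n**2/6 (G(n, b) = ((n*n - 322*b) + b)/6 = ((n**2 - 322*b) + b)/6 = (n**2 - 321*b)/6 = -107*b/2 + n**2/6)
(-211409 - 455898)/(1/(-296506 + 332332) + G(H(-6), 533)) = (-211409 - 455898)/(1/(-296506 + 332332) + (-107/2*533 + (1/6)*1**2)) = -667307/(1/35826 + (-57031/2 + (1/6)*1)) = -667307/(1/35826 + (-57031/2 + 1/6)) = -667307/(1/35826 - 85546/3) = -667307/(-1021590331/35826) = -667307*(-35826/1021590331) = 23906940582/1021590331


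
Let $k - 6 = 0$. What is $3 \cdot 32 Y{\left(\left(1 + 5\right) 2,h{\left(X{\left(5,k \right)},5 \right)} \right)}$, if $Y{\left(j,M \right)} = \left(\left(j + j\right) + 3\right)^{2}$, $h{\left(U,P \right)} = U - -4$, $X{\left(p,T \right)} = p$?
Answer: $69984$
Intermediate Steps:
$k = 6$ ($k = 6 + 0 = 6$)
$h{\left(U,P \right)} = 4 + U$ ($h{\left(U,P \right)} = U + 4 = 4 + U$)
$Y{\left(j,M \right)} = \left(3 + 2 j\right)^{2}$ ($Y{\left(j,M \right)} = \left(2 j + 3\right)^{2} = \left(3 + 2 j\right)^{2}$)
$3 \cdot 32 Y{\left(\left(1 + 5\right) 2,h{\left(X{\left(5,k \right)},5 \right)} \right)} = 3 \cdot 32 \left(3 + 2 \left(1 + 5\right) 2\right)^{2} = 96 \left(3 + 2 \cdot 6 \cdot 2\right)^{2} = 96 \left(3 + 2 \cdot 12\right)^{2} = 96 \left(3 + 24\right)^{2} = 96 \cdot 27^{2} = 96 \cdot 729 = 69984$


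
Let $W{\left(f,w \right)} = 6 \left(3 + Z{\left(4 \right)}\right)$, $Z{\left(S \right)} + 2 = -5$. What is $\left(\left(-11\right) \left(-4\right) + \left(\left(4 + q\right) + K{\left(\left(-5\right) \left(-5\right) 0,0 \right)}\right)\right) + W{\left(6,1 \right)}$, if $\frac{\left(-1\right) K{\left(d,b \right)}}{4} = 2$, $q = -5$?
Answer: $11$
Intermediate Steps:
$Z{\left(S \right)} = -7$ ($Z{\left(S \right)} = -2 - 5 = -7$)
$K{\left(d,b \right)} = -8$ ($K{\left(d,b \right)} = \left(-4\right) 2 = -8$)
$W{\left(f,w \right)} = -24$ ($W{\left(f,w \right)} = 6 \left(3 - 7\right) = 6 \left(-4\right) = -24$)
$\left(\left(-11\right) \left(-4\right) + \left(\left(4 + q\right) + K{\left(\left(-5\right) \left(-5\right) 0,0 \right)}\right)\right) + W{\left(6,1 \right)} = \left(\left(-11\right) \left(-4\right) + \left(\left(4 - 5\right) - 8\right)\right) - 24 = \left(44 - 9\right) - 24 = 35 - 24 = 11$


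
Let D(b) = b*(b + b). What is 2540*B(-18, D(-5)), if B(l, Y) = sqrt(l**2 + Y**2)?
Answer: 5080*sqrt(706) ≈ 1.3498e+5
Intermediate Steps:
D(b) = 2*b**2 (D(b) = b*(2*b) = 2*b**2)
B(l, Y) = sqrt(Y**2 + l**2)
2540*B(-18, D(-5)) = 2540*sqrt((2*(-5)**2)**2 + (-18)**2) = 2540*sqrt((2*25)**2 + 324) = 2540*sqrt(50**2 + 324) = 2540*sqrt(2500 + 324) = 2540*sqrt(2824) = 2540*(2*sqrt(706)) = 5080*sqrt(706)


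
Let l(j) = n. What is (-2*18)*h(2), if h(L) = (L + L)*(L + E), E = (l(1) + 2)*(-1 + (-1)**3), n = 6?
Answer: 2016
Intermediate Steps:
l(j) = 6
E = -16 (E = (6 + 2)*(-1 + (-1)**3) = 8*(-1 - 1) = 8*(-2) = -16)
h(L) = 2*L*(-16 + L) (h(L) = (L + L)*(L - 16) = (2*L)*(-16 + L) = 2*L*(-16 + L))
(-2*18)*h(2) = (-2*18)*(2*2*(-16 + 2)) = -72*2*(-14) = -36*(-56) = 2016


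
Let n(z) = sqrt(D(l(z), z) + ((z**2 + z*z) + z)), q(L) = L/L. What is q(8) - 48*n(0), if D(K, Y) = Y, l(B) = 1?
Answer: 1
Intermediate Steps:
q(L) = 1
n(z) = sqrt(2*z + 2*z**2) (n(z) = sqrt(z + ((z**2 + z*z) + z)) = sqrt(z + ((z**2 + z**2) + z)) = sqrt(z + (2*z**2 + z)) = sqrt(z + (z + 2*z**2)) = sqrt(2*z + 2*z**2))
q(8) - 48*n(0) = 1 - 48*sqrt(2)*sqrt(0*(1 + 0)) = 1 - 48*sqrt(2)*sqrt(0*1) = 1 - 48*sqrt(2)*sqrt(0) = 1 - 48*sqrt(2)*0 = 1 - 48*0 = 1 + 0 = 1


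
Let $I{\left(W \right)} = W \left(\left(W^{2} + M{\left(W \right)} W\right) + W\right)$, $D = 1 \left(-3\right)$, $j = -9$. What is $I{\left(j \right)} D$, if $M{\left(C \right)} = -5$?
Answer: $3159$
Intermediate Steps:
$D = -3$
$I{\left(W \right)} = W \left(W^{2} - 4 W\right)$ ($I{\left(W \right)} = W \left(\left(W^{2} - 5 W\right) + W\right) = W \left(W^{2} - 4 W\right)$)
$I{\left(j \right)} D = \left(-9\right)^{2} \left(-4 - 9\right) \left(-3\right) = 81 \left(-13\right) \left(-3\right) = \left(-1053\right) \left(-3\right) = 3159$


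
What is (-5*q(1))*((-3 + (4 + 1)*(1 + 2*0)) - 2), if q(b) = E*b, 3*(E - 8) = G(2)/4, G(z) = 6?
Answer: 0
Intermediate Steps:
E = 17/2 (E = 8 + (6/4)/3 = 8 + (6*(¼))/3 = 8 + (⅓)*(3/2) = 8 + ½ = 17/2 ≈ 8.5000)
q(b) = 17*b/2
(-5*q(1))*((-3 + (4 + 1)*(1 + 2*0)) - 2) = (-85/2)*((-3 + (4 + 1)*(1 + 2*0)) - 2) = (-5*17/2)*((-3 + 5*(1 + 0)) - 2) = -85*((-3 + 5*1) - 2)/2 = -85*((-3 + 5) - 2)/2 = -85*(2 - 2)/2 = -85/2*0 = 0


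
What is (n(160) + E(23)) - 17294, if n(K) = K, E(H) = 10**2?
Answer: -17034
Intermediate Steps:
E(H) = 100
(n(160) + E(23)) - 17294 = (160 + 100) - 17294 = 260 - 17294 = -17034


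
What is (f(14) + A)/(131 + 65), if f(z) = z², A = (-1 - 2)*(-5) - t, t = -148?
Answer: 359/196 ≈ 1.8316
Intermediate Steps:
A = 163 (A = (-1 - 2)*(-5) - 1*(-148) = -3*(-5) + 148 = 15 + 148 = 163)
(f(14) + A)/(131 + 65) = (14² + 163)/(131 + 65) = (196 + 163)/196 = (1/196)*359 = 359/196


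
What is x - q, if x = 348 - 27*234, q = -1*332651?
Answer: 326681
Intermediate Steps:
q = -332651
x = -5970 (x = 348 - 6318 = -5970)
x - q = -5970 - 1*(-332651) = -5970 + 332651 = 326681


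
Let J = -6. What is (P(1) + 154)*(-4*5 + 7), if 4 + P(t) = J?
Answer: -1872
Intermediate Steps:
P(t) = -10 (P(t) = -4 - 6 = -10)
(P(1) + 154)*(-4*5 + 7) = (-10 + 154)*(-4*5 + 7) = 144*(-20 + 7) = 144*(-13) = -1872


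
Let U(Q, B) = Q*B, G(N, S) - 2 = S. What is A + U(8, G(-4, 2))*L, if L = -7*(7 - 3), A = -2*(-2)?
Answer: -892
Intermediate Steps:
G(N, S) = 2 + S
U(Q, B) = B*Q
A = 4
L = -28 (L = -7*4 = -28)
A + U(8, G(-4, 2))*L = 4 + ((2 + 2)*8)*(-28) = 4 + (4*8)*(-28) = 4 + 32*(-28) = 4 - 896 = -892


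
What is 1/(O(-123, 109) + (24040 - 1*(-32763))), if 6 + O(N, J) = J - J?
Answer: 1/56797 ≈ 1.7607e-5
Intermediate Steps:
O(N, J) = -6 (O(N, J) = -6 + (J - J) = -6 + 0 = -6)
1/(O(-123, 109) + (24040 - 1*(-32763))) = 1/(-6 + (24040 - 1*(-32763))) = 1/(-6 + (24040 + 32763)) = 1/(-6 + 56803) = 1/56797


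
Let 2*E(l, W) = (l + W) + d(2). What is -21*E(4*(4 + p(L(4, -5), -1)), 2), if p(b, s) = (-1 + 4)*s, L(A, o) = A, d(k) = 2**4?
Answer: -231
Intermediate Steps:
d(k) = 16
p(b, s) = 3*s
E(l, W) = 8 + W/2 + l/2 (E(l, W) = ((l + W) + 16)/2 = ((W + l) + 16)/2 = (16 + W + l)/2 = 8 + W/2 + l/2)
-21*E(4*(4 + p(L(4, -5), -1)), 2) = -21*(8 + (1/2)*2 + (4*(4 + 3*(-1)))/2) = -21*(8 + 1 + (4*(4 - 3))/2) = -21*(8 + 1 + (4*1)/2) = -21*(8 + 1 + (1/2)*4) = -21*(8 + 1 + 2) = -21*11 = -231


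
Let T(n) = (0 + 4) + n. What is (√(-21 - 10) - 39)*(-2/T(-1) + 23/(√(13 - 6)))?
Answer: (14 - 69*√7)*(39 - I*√31)/21 ≈ -313.03 + 44.69*I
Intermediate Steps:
T(n) = 4 + n
(√(-21 - 10) - 39)*(-2/T(-1) + 23/(√(13 - 6))) = (√(-21 - 10) - 39)*(-2/(4 - 1) + 23/(√(13 - 6))) = (√(-31) - 39)*(-2/3 + 23/(√7)) = (I*√31 - 39)*(-2*⅓ + 23*(√7/7)) = (-39 + I*√31)*(-⅔ + 23*√7/7)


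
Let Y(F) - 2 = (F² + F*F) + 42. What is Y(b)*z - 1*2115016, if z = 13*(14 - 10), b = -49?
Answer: -1863024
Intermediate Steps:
Y(F) = 44 + 2*F² (Y(F) = 2 + ((F² + F*F) + 42) = 2 + ((F² + F²) + 42) = 2 + (2*F² + 42) = 2 + (42 + 2*F²) = 44 + 2*F²)
z = 52 (z = 13*4 = 52)
Y(b)*z - 1*2115016 = (44 + 2*(-49)²)*52 - 1*2115016 = (44 + 2*2401)*52 - 2115016 = (44 + 4802)*52 - 2115016 = 4846*52 - 2115016 = 251992 - 2115016 = -1863024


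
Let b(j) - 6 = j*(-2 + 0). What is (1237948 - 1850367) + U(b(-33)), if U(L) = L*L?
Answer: -607235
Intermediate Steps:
b(j) = 6 - 2*j (b(j) = 6 + j*(-2 + 0) = 6 + j*(-2) = 6 - 2*j)
U(L) = L²
(1237948 - 1850367) + U(b(-33)) = (1237948 - 1850367) + (6 - 2*(-33))² = -612419 + (6 + 66)² = -612419 + 72² = -612419 + 5184 = -607235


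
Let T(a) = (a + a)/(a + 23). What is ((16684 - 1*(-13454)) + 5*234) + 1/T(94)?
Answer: 5886021/188 ≈ 31309.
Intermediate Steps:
T(a) = 2*a/(23 + a) (T(a) = (2*a)/(23 + a) = 2*a/(23 + a))
((16684 - 1*(-13454)) + 5*234) + 1/T(94) = ((16684 - 1*(-13454)) + 5*234) + 1/(2*94/(23 + 94)) = ((16684 + 13454) + 1170) + 1/(2*94/117) = (30138 + 1170) + 1/(2*94*(1/117)) = 31308 + 1/(188/117) = 31308 + 117/188 = 5886021/188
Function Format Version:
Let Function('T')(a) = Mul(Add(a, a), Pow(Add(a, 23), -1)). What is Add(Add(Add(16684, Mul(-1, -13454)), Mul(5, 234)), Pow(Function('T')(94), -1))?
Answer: Rational(5886021, 188) ≈ 31309.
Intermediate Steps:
Function('T')(a) = Mul(2, a, Pow(Add(23, a), -1)) (Function('T')(a) = Mul(Mul(2, a), Pow(Add(23, a), -1)) = Mul(2, a, Pow(Add(23, a), -1)))
Add(Add(Add(16684, Mul(-1, -13454)), Mul(5, 234)), Pow(Function('T')(94), -1)) = Add(Add(Add(16684, Mul(-1, -13454)), Mul(5, 234)), Pow(Mul(2, 94, Pow(Add(23, 94), -1)), -1)) = Add(Add(Add(16684, 13454), 1170), Pow(Mul(2, 94, Pow(117, -1)), -1)) = Add(Add(30138, 1170), Pow(Mul(2, 94, Rational(1, 117)), -1)) = Add(31308, Pow(Rational(188, 117), -1)) = Add(31308, Rational(117, 188)) = Rational(5886021, 188)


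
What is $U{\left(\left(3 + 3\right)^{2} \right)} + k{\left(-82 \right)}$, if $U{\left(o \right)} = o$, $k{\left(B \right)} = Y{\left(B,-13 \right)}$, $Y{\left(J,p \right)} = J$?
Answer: $-46$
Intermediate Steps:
$k{\left(B \right)} = B$
$U{\left(\left(3 + 3\right)^{2} \right)} + k{\left(-82 \right)} = \left(3 + 3\right)^{2} - 82 = 6^{2} - 82 = 36 - 82 = -46$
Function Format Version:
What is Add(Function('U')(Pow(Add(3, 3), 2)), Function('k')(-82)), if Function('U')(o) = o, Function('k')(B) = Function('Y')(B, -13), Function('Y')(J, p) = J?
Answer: -46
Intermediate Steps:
Function('k')(B) = B
Add(Function('U')(Pow(Add(3, 3), 2)), Function('k')(-82)) = Add(Pow(Add(3, 3), 2), -82) = Add(Pow(6, 2), -82) = Add(36, -82) = -46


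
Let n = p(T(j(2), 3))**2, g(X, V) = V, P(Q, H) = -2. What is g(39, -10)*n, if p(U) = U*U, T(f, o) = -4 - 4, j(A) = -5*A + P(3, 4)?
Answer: -40960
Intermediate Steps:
j(A) = -2 - 5*A (j(A) = -5*A - 2 = -2 - 5*A)
T(f, o) = -8
p(U) = U**2
n = 4096 (n = ((-8)**2)**2 = 64**2 = 4096)
g(39, -10)*n = -10*4096 = -40960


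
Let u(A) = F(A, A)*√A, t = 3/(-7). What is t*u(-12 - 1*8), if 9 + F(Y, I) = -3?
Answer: 72*I*√5/7 ≈ 23.0*I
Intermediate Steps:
F(Y, I) = -12 (F(Y, I) = -9 - 3 = -12)
t = -3/7 (t = 3*(-⅐) = -3/7 ≈ -0.42857)
u(A) = -12*√A
t*u(-12 - 1*8) = -(-36)*√(-12 - 1*8)/7 = -(-36)*√(-12 - 8)/7 = -(-36)*√(-20)/7 = -(-36)*2*I*√5/7 = -(-72)*I*√5/7 = 72*I*√5/7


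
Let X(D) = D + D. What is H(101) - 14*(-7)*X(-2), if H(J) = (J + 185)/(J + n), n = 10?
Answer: -43226/111 ≈ -389.42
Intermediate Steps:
X(D) = 2*D
H(J) = (185 + J)/(10 + J) (H(J) = (J + 185)/(J + 10) = (185 + J)/(10 + J))
H(101) - 14*(-7)*X(-2) = (185 + 101)/(10 + 101) - 14*(-7)*2*(-2) = 286/111 - (-98)*(-4) = (1/111)*286 - 1*392 = 286/111 - 392 = -43226/111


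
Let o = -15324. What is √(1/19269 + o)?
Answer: I*√632190529855/6423 ≈ 123.79*I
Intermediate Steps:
√(1/19269 + o) = √(1/19269 - 15324) = √(-295278155/19269) = I*√632190529855/6423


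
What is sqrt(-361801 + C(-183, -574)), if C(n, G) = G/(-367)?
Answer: 3*I*sqrt(5414489359)/367 ≈ 601.5*I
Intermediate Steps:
C(n, G) = -G/367 (C(n, G) = G*(-1/367) = -G/367)
sqrt(-361801 + C(-183, -574)) = sqrt(-361801 - 1/367*(-574)) = sqrt(-361801 + 574/367) = sqrt(-132780393/367) = 3*I*sqrt(5414489359)/367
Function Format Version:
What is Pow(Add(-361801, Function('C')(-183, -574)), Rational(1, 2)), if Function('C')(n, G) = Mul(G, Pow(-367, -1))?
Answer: Mul(Rational(3, 367), I, Pow(5414489359, Rational(1, 2))) ≈ Mul(601.50, I)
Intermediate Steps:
Function('C')(n, G) = Mul(Rational(-1, 367), G) (Function('C')(n, G) = Mul(G, Rational(-1, 367)) = Mul(Rational(-1, 367), G))
Pow(Add(-361801, Function('C')(-183, -574)), Rational(1, 2)) = Pow(Add(-361801, Mul(Rational(-1, 367), -574)), Rational(1, 2)) = Pow(Add(-361801, Rational(574, 367)), Rational(1, 2)) = Pow(Rational(-132780393, 367), Rational(1, 2)) = Mul(Rational(3, 367), I, Pow(5414489359, Rational(1, 2)))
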